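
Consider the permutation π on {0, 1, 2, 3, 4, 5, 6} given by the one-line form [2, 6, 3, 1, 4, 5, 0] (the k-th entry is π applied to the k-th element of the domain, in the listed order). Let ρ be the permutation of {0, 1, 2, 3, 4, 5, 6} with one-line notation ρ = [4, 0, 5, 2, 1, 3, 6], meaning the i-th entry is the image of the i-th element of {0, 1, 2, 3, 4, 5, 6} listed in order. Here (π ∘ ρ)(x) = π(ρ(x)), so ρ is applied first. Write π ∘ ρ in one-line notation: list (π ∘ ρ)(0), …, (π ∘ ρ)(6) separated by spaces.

For each element, apply ρ then π: 0 → 4 → 4; 1 → 0 → 2; 2 → 5 → 5; 3 → 2 → 3; 4 → 1 → 6; 5 → 3 → 1; 6 → 6 → 0.
So π ∘ ρ in one-line form is 4 2 5 3 6 1 0.

4 2 5 3 6 1 0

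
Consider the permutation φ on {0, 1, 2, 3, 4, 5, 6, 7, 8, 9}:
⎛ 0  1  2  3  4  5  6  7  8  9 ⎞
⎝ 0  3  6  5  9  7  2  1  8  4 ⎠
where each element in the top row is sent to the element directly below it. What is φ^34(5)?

Tracing 5 → 7 → … returns to 5 after 4 steps, so 5 lies in a 4-cycle (1, 3, 5, 7).
Since the cycle has length 4, φ^34 acts on it the same as φ^2 (34 mod 4 = 2).
Advancing 2 steps from 5: 5 → 7 → 1.

1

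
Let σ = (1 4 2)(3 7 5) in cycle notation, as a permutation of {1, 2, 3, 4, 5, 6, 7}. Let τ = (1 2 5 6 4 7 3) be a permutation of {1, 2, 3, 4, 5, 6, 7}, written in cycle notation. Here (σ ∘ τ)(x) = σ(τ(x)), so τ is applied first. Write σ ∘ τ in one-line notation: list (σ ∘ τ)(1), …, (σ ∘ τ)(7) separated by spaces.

Chase each element through τ then σ: 1 → 2 → 1; 2 → 5 → 3; 3 → 1 → 4; 4 → 7 → 5; 5 → 6 → 6; 6 → 4 → 2; 7 → 3 → 7.
So σ ∘ τ in one-line form is 1 3 4 5 6 2 7.

1 3 4 5 6 2 7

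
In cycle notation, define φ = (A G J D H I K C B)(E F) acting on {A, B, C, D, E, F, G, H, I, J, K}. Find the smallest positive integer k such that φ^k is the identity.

The disjoint cycles have lengths 9, 2.
The order of φ is the least common multiple of its cycle lengths: lcm(9, 2) = 18.

18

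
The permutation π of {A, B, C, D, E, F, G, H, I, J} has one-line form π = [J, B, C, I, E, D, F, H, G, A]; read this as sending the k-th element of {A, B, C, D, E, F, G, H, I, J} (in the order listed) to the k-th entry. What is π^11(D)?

Tracing D → I → … returns to D after 4 steps, so D lies in a 4-cycle (D I G F).
On a 4-cycle, π^4 is the identity, so π^11 = π^3 there (11 ≡ 3 mod 4).
Stepping 3 places around the cycle: D → I → G → F.

F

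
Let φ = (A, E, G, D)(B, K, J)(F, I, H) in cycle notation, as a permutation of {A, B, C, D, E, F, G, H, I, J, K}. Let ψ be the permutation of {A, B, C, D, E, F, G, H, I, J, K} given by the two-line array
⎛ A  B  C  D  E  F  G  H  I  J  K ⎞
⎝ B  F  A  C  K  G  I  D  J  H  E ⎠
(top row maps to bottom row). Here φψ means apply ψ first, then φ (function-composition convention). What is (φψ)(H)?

First apply ψ: ψ(H) = D, then φ(D) = A. Thus (φψ)(H) = A.

A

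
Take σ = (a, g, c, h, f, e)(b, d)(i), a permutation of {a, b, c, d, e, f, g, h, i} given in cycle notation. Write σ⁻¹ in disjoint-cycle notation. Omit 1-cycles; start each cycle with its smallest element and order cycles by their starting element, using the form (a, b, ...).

(a, e, f, h, c, g)(b, d)

If σ sends a → b within a cycle, σ⁻¹ sends b → a; equivalently, reverse each cycle.
After reversing and putting each cycle's least element first, σ⁻¹ = (a, e, f, h, c, g)(b, d).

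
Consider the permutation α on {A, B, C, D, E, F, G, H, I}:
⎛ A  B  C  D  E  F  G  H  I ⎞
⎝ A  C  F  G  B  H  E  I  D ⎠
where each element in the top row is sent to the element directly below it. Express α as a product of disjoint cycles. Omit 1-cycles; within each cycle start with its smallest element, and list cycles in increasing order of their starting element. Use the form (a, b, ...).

Iterating α from B gives B → C → F → H → I → D → G → E → B; that is the 8-cycle (B, C, F, H, I, D, G, E).
Repeating from the next unused element and collecting all non-trivial cycles gives (B, C, F, H, I, D, G, E).

(B, C, F, H, I, D, G, E)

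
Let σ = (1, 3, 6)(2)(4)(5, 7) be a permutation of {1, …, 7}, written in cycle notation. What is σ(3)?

6

Within (1, 3, 6), 3 ↦ 6.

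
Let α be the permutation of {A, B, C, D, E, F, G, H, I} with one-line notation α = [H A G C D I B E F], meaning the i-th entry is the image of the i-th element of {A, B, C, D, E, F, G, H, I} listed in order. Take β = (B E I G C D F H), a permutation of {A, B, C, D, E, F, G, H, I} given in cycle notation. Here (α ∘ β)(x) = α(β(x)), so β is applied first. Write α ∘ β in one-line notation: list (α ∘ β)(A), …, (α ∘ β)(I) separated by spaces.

For each element, apply β then α: A → A → H; B → E → D; C → D → C; D → F → I; E → I → F; F → H → E; G → C → G; H → B → A; I → G → B.
So α ∘ β in one-line form is H D C I F E G A B.

H D C I F E G A B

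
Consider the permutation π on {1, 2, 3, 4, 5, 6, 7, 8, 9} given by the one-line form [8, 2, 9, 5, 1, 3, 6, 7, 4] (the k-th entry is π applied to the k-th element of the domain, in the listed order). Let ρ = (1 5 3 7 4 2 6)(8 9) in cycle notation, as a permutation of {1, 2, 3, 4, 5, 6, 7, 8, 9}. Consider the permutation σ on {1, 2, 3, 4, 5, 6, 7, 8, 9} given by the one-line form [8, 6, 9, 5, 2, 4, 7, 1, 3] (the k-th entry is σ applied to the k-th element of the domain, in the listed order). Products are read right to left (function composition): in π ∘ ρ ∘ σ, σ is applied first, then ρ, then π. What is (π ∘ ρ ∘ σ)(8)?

Chase 8: σ(8) = 1; ρ(1) = 5; π(5) = 1. Hence (π ∘ ρ ∘ σ)(8) = 1.

1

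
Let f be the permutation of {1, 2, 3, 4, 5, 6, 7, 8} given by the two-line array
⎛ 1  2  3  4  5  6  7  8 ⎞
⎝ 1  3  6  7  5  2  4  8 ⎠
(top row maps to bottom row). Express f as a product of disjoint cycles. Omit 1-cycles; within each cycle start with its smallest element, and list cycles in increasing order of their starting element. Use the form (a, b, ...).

From 2: 2 → 3 → 6 → 2, closing the cycle (2, 3, 6).
Continuing from each remaining unvisited element yields (2, 3, 6)(4, 7).

(2, 3, 6)(4, 7)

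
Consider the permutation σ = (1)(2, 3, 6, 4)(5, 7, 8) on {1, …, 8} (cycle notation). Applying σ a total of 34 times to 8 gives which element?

8 lies in the 3-cycle (5, 7, 8).
Powers repeat with period 3 on this cycle, and 34 mod 3 = 1, so σ^34(8) = σ^1(8).
Advancing 1 step from 8: 8 → 5.

5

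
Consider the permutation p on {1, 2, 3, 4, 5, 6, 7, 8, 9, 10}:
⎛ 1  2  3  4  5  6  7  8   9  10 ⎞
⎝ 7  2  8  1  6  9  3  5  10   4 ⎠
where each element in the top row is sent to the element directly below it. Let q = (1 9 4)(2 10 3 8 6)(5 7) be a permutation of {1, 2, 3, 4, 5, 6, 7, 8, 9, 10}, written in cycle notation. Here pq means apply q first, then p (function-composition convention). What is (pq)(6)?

2

q(6) = 2, then p(2) = 2; composing gives (pq)(6) = 2.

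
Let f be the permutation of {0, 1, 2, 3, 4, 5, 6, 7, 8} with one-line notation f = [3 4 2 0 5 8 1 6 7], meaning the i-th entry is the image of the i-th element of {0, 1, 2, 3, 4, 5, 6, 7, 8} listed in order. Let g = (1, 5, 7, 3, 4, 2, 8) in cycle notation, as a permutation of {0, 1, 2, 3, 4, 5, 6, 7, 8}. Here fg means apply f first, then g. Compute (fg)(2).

8

f(2) = 2, then g(2) = 8; composing gives (fg)(2) = 8.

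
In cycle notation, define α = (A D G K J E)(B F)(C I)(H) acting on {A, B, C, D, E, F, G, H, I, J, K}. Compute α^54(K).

K

K lies in the 6-cycle (A D G K J E).
Since the cycle has length 6, α^54 acts on it the same as α^0 (54 mod 6 = 0).
So α^54(K) = K.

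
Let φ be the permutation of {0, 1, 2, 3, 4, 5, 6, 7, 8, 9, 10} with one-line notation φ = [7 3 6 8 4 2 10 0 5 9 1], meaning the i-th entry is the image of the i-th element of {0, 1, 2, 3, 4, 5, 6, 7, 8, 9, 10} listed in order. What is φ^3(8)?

6

Tracing 8 → 5 → … returns to 8 after 7 steps, so 8 lies in a 7-cycle (1, 3, 8, 5, 2, 6, 10).
Stepping 3 places around the cycle: 8 → 5 → 2 → 6.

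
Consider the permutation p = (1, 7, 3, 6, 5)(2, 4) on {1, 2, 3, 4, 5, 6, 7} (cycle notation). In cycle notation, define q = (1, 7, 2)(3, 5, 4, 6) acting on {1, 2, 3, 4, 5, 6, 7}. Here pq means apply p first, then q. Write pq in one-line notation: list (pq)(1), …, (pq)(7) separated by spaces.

(pq)(x) = q(p(x)). Computing each image: q(p(1)) = q(7) = 2, q(p(2)) = q(4) = 6, q(p(3)) = q(6) = 3, q(p(4)) = q(2) = 1, q(p(5)) = q(1) = 7, q(p(6)) = q(5) = 4, q(p(7)) = q(3) = 5.
Hence pq = [2 6 3 1 7 4 5].

2 6 3 1 7 4 5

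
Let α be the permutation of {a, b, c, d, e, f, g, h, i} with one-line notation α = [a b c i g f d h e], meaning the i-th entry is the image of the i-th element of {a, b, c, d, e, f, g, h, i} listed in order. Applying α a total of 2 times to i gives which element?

Tracing i → e → … returns to i after 4 steps, so i lies in a 4-cycle (d, i, e, g).
Stepping 2 places around the cycle: i → e → g.

g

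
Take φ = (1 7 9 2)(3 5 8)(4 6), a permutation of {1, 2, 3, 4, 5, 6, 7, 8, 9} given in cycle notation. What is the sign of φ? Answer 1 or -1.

The cycle lengths are 4, 3, 2.
A cycle of length ℓ contributes ℓ−1 transpositions, so φ is a product of 3 + 2 + 1 = 6 transpositions — even.

1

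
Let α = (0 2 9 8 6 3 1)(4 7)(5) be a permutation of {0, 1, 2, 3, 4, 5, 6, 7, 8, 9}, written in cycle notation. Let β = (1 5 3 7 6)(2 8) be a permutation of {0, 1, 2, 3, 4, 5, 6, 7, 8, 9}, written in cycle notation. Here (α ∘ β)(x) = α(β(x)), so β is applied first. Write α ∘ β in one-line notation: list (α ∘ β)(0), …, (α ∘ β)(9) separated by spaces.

(α ∘ β)(x) = α(β(x)). Computing each image: α(β(0)) = α(0) = 2, α(β(1)) = α(5) = 5, α(β(2)) = α(8) = 6, α(β(3)) = α(7) = 4, α(β(4)) = α(4) = 7, α(β(5)) = α(3) = 1, α(β(6)) = α(1) = 0, α(β(7)) = α(6) = 3, α(β(8)) = α(2) = 9, α(β(9)) = α(9) = 8.
Hence α ∘ β = [2 5 6 4 7 1 0 3 9 8].

2 5 6 4 7 1 0 3 9 8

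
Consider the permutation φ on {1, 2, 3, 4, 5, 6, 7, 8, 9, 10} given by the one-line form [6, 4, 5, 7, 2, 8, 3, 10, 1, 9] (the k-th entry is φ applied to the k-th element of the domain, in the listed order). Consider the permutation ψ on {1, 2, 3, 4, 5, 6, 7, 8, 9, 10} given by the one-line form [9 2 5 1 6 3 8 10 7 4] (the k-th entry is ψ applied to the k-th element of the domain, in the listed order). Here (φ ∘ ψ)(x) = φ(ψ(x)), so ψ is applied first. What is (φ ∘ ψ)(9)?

3

ψ(9) = 7, then φ(7) = 3; composing gives (φ ∘ ψ)(9) = 3.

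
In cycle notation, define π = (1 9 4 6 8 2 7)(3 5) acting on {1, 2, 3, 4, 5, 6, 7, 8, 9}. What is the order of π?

14

The disjoint cycles have lengths 7, 2.
Since disjoint cycles commute, ord(π) = lcm(7, 2) = 14.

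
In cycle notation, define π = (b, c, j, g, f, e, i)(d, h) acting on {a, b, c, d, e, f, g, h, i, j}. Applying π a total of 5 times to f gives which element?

f lies in the 7-cycle (b, c, j, g, f, e, i).
Stepping 5 places around the cycle: f → e → i → b → c → j.

j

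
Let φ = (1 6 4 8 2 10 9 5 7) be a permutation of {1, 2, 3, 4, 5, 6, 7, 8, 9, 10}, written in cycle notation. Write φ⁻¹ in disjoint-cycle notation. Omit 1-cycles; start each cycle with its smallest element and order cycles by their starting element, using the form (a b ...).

The inverse reverses each cycle.
Reversing each cycle of φ and rotating so the smallest element leads gives (1 7 5 9 10 2 8 4 6).

(1 7 5 9 10 2 8 4 6)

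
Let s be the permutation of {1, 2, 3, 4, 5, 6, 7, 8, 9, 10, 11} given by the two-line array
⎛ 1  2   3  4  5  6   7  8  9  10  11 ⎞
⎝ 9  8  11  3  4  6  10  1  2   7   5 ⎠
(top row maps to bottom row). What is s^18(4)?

11

Tracing 4 → 3 → … returns to 4 after 4 steps, so 4 lies in a 4-cycle (3, 11, 5, 4).
On a 4-cycle, s^4 is the identity, so s^18 = s^2 there (18 ≡ 2 mod 4).
Advancing 2 steps from 4: 4 → 3 → 11.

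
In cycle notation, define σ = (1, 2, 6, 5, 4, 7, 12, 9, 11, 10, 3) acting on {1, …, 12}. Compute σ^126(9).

9 lies in the 11-cycle (1, 2, 6, 5, 4, 7, 12, 9, 11, 10, 3).
On an 11-cycle, σ^11 is the identity, so σ^126 = σ^5 there (126 ≡ 5 mod 11).
Stepping 5 places around the cycle: 9 → 11 → 10 → 3 → 1 → 2.

2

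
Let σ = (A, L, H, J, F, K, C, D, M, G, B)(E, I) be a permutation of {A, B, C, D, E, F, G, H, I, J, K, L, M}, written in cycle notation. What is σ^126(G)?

J

G lies in the 11-cycle (A, L, H, J, F, K, C, D, M, G, B).
Since the cycle has length 11, σ^126 acts on it the same as σ^5 (126 mod 11 = 5).
Stepping 5 places around the cycle: G → B → A → L → H → J.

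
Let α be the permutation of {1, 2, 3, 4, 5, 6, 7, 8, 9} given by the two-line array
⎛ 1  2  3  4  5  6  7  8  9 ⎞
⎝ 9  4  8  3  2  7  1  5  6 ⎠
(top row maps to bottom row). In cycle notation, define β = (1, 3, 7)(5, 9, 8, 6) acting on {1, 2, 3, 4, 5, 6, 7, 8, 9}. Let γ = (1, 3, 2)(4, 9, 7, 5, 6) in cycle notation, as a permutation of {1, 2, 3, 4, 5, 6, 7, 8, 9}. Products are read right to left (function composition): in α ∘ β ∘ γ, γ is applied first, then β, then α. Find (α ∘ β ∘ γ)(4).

Apply the permutations in order: γ(4) = 9, then β(9) = 8, then α(8) = 5. So (α ∘ β ∘ γ)(4) = 5.

5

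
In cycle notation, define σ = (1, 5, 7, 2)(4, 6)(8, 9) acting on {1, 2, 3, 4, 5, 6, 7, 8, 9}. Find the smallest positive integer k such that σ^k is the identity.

4

The cycle type of σ is (4, 2, 2, 1).
The order of σ is the least common multiple of its cycle lengths: lcm(4, 2, 2) = 4.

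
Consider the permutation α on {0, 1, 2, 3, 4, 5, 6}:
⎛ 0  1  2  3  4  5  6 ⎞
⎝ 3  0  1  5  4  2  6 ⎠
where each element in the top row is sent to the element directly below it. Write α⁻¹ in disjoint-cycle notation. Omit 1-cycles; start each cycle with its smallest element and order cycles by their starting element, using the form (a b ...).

(0 1 2 5 3)

The cycle decomposition of α is (0 3 5 2 1).
The inverse reverses every cycle; in canonical form, α⁻¹ = (0 1 2 5 3).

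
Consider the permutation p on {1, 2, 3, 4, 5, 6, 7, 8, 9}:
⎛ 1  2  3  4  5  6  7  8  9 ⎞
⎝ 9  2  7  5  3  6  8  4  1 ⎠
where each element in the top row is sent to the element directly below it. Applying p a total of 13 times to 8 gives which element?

Tracing 8 → 4 → … returns to 8 after 5 steps, so 8 lies in a 5-cycle (3 7 8 4 5).
Since the cycle has length 5, p^13 acts on it the same as p^3 (13 mod 5 = 3).
Stepping 3 places around the cycle: 8 → 4 → 5 → 3.

3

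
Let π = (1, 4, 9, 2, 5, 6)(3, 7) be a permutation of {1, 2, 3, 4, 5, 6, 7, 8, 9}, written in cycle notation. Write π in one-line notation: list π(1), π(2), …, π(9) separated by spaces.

Reading each image from the cycles: 1↦4, 2↦5, 3↦7, 4↦9, 5↦6, 6↦1, 7↦3, 8↦8, 9↦2.
Listing these in domain order gives 4 5 7 9 6 1 3 8 2.

4 5 7 9 6 1 3 8 2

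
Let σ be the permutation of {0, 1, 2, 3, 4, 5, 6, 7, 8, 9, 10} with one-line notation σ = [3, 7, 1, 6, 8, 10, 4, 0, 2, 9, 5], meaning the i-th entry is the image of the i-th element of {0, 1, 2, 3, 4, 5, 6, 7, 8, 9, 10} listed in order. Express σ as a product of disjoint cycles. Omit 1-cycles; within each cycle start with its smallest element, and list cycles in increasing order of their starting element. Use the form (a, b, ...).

(0, 3, 6, 4, 8, 2, 1, 7)(5, 10)

From 0: 0 → 3 → 6 → 4 → 8 → 2 → 1 → 7 → 0, closing the cycle (0, 3, 6, 4, 8, 2, 1, 7).
Continuing from each remaining unvisited element yields (0, 3, 6, 4, 8, 2, 1, 7)(5, 10).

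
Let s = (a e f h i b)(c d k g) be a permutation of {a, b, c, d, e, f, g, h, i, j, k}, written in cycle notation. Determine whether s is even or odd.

The cycle lengths are 6, 4, 1.
A cycle is odd iff its length is even; s has 2 even-length cycles, so sgn(s) = (−1)^2 and s is even.

even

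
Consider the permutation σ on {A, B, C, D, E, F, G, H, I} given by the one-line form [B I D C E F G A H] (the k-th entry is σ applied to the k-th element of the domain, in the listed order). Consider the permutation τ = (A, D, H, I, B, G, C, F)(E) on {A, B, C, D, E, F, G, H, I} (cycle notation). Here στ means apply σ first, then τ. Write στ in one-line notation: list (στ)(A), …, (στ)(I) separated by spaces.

G B H F E A C D I

(στ)(x) = τ(σ(x)). Computing each image: τ(σ(A)) = τ(B) = G, τ(σ(B)) = τ(I) = B, τ(σ(C)) = τ(D) = H, τ(σ(D)) = τ(C) = F, τ(σ(E)) = τ(E) = E, τ(σ(F)) = τ(F) = A, τ(σ(G)) = τ(G) = C, τ(σ(H)) = τ(A) = D, τ(σ(I)) = τ(H) = I.
Hence στ = [G B H F E A C D I].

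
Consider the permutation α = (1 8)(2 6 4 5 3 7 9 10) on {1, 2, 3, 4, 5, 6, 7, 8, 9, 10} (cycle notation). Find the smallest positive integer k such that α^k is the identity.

The cycle type of α is (8, 2).
Since disjoint cycles commute, ord(α) = lcm(8, 2) = 8.

8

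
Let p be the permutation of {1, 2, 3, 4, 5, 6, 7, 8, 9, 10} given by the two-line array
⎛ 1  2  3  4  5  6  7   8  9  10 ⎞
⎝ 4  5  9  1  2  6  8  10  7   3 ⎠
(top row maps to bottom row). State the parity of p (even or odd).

even

In disjoint-cycle form the cycle lengths are 5, 2, 2, 1.
A cycle of length ℓ contributes ℓ−1 transpositions, so p is a product of 4 + 1 + 1 = 6 transpositions — even.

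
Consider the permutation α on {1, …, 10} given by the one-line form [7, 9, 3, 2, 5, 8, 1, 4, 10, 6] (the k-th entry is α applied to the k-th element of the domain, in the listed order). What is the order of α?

Writing α as disjoint cycles, the cycle lengths are 6, 2, 1, 1.
The order is lcm(6, 2) = 6.

6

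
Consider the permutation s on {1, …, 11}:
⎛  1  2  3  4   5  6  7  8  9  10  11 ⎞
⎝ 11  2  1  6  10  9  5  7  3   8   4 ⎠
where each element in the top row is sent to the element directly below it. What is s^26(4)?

9

Tracing 4 → 6 → … returns to 4 after 6 steps, so 4 lies in a 6-cycle (1 11 4 6 9 3).
On a 6-cycle, s^6 is the identity, so s^26 = s^2 there (26 ≡ 2 mod 6).
Stepping 2 places around the cycle: 4 → 6 → 9.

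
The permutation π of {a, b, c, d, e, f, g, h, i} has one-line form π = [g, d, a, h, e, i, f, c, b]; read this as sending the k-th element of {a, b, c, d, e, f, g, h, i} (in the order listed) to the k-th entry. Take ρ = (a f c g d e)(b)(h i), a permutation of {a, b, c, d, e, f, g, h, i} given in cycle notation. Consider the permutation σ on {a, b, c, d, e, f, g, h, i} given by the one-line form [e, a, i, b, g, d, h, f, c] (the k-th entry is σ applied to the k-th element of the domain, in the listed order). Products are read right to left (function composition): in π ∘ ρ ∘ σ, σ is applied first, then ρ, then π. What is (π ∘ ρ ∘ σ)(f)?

Chase f: σ(f) = d; ρ(d) = e; π(e) = e. Hence (π ∘ ρ ∘ σ)(f) = e.

e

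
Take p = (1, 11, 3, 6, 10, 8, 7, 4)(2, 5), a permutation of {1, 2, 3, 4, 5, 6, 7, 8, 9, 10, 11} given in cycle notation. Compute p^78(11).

4

11 lies in the 8-cycle (1, 11, 3, 6, 10, 8, 7, 4).
Since the cycle has length 8, p^78 acts on it the same as p^6 (78 mod 8 = 6).
Stepping 6 places around the cycle: 11 → 3 → 6 → 10 → 8 → 7 → 4.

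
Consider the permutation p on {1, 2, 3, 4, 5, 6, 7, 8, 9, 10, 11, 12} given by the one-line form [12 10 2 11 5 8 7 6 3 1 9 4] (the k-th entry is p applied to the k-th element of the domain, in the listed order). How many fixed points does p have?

2

The fixed points (elements with p(x) = x) are {5, 7}, so there are 2.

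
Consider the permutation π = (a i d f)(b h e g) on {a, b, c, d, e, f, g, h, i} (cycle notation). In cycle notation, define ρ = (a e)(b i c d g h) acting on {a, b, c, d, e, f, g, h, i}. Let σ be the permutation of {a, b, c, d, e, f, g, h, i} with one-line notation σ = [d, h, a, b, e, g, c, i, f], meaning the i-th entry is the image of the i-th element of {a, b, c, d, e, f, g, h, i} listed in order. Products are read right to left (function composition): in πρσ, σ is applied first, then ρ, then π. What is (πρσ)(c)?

Apply the permutations in order: σ(c) = a, then ρ(a) = e, then π(e) = g. So (πρσ)(c) = g.

g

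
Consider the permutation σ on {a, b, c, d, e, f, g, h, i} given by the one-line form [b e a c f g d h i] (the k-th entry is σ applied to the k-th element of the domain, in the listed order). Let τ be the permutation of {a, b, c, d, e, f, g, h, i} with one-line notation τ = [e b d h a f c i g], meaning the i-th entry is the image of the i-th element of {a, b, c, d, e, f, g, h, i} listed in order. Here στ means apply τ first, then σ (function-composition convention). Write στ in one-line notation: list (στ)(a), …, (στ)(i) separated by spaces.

For each element, apply τ then σ: a → e → f; b → b → e; c → d → c; d → h → h; e → a → b; f → f → g; g → c → a; h → i → i; i → g → d.
Collecting the images, στ = [f e c h b g a i d].

f e c h b g a i d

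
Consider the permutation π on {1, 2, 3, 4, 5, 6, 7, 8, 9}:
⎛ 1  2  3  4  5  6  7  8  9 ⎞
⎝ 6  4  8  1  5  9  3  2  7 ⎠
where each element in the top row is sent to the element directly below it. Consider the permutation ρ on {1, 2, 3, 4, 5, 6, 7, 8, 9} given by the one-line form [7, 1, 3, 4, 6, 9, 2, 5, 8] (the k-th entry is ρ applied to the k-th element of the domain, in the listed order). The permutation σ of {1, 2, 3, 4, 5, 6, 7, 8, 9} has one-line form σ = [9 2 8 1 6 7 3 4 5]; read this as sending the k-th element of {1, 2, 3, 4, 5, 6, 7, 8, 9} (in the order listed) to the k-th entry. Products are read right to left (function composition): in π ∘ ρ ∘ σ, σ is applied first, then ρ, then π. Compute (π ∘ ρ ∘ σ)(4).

3

Chase 4: σ(4) = 1; ρ(1) = 7; π(7) = 3. Hence (π ∘ ρ ∘ σ)(4) = 3.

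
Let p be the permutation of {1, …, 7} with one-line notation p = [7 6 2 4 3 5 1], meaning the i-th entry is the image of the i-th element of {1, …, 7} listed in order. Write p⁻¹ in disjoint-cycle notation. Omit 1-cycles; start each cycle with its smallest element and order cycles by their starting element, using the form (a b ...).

(1 7)(2 3 5 6)

The cycle decomposition of p is (1 7)(2 6 5 3).
Reversing each cycle (and rotating so the smallest element leads) gives p⁻¹ = (1 7)(2 3 5 6).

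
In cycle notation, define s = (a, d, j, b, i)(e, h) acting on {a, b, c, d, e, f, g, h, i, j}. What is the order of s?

10

The disjoint cycles have lengths 5, 2, 1, 1, 1.
Since disjoint cycles commute, ord(s) = lcm(5, 2) = 10.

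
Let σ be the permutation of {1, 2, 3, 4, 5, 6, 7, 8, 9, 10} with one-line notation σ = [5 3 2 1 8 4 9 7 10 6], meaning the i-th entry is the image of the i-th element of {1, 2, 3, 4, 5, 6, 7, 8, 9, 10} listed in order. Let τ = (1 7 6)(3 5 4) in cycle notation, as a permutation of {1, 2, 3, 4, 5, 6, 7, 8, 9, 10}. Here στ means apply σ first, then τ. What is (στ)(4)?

(στ)(4) = τ(σ(4)). σ(4) = 1, then τ(1) = 7. So (στ)(4) = 7.

7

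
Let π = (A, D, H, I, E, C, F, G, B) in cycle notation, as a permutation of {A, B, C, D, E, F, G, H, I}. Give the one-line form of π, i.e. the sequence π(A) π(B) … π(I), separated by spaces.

D A F H C G B I E

Each element maps to the next entry in its cycle (wrapping to the front): A→D, B→A, C→F, D→H, E→C, F→G, G→B, H→I, I→E.
So the one-line form is D A F H C G B I E.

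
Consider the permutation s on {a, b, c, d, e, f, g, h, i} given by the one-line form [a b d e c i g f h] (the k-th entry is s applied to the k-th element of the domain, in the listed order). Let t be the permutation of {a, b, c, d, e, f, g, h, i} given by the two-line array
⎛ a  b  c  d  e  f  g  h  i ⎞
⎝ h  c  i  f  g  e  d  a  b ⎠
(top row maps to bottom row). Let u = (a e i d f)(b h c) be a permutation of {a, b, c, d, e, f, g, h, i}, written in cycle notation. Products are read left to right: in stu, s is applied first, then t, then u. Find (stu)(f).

h

(stu)(f) = u(t(s(f))). s(f) = i, then t(i) = b, then u(b) = h, so the result is h.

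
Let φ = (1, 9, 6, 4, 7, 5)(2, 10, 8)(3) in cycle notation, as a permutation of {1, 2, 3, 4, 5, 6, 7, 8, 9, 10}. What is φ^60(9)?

9 lies in the 6-cycle (1, 9, 6, 4, 7, 5).
On a 6-cycle, φ^6 is the identity, so φ^60 = φ^0 there (60 ≡ 0 mod 6).
So φ^60(9) = 9.

9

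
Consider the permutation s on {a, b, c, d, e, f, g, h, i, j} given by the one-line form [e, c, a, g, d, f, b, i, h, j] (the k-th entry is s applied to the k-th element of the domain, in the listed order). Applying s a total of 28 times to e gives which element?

c

Tracing e → d → … returns to e after 6 steps, so e lies in a 6-cycle (a e d g b c).
On a 6-cycle, s^6 is the identity, so s^28 = s^4 there (28 ≡ 4 mod 6).
Stepping 4 places around the cycle: e → d → g → b → c.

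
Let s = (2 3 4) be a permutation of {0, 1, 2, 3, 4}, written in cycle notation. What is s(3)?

4

Within (2 3 4), 3 ↦ 4.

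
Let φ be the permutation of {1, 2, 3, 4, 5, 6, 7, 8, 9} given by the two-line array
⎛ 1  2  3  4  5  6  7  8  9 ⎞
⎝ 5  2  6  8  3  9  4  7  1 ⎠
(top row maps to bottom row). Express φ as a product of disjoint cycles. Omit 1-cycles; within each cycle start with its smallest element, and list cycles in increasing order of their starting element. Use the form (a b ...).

From 1: 1 → 5 → 3 → 6 → 9 → 1, closing the cycle (1 5 3 6 9).
Repeating from the next unused element and collecting all non-trivial cycles gives (1 5 3 6 9)(4 8 7).

(1 5 3 6 9)(4 8 7)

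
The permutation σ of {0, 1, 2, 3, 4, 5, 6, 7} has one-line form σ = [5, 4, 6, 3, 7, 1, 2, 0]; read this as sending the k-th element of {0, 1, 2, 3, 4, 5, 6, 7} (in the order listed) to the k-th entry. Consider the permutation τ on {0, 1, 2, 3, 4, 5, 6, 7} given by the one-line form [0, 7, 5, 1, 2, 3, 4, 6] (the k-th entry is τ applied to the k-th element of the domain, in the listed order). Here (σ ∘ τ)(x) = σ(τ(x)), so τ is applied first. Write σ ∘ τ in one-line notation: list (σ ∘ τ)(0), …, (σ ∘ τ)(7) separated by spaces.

Chase each element through τ then σ: 0 → 0 → 5; 1 → 7 → 0; 2 → 5 → 1; 3 → 1 → 4; 4 → 2 → 6; 5 → 3 → 3; 6 → 4 → 7; 7 → 6 → 2.
So σ ∘ τ in one-line form is 5 0 1 4 6 3 7 2.

5 0 1 4 6 3 7 2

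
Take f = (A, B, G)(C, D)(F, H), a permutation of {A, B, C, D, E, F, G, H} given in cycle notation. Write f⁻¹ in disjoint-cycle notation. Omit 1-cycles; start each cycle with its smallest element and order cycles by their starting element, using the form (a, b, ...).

(A, G, B)(C, D)(F, H)

Inverting a permutation written in cycle notation just reverses the order within every cycle.
Reversing each cycle of f and rotating so the smallest element leads gives (A, G, B)(C, D)(F, H).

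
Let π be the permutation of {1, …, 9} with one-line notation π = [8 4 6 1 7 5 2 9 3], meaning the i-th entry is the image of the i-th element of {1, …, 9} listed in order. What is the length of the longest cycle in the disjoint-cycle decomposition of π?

Decomposing into disjoint cycles gives (1 8 9 3 6 5 7 2 4); the longest has length 9.

9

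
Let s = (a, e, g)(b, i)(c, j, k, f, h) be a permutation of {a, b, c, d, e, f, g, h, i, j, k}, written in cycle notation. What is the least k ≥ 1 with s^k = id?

30

The cycle type of s is (5, 3, 2, 1).
Since disjoint cycles commute, ord(s) = lcm(5, 3, 2) = 30.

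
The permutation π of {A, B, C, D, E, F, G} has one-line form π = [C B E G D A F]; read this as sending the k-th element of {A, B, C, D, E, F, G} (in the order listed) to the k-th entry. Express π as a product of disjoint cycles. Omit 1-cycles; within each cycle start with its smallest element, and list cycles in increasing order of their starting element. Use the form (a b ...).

(A C E D G F)

From A: A → C → E → D → G → F → A, closing the cycle (A C E D G F).
Continuing from each remaining unvisited element yields (A C E D G F).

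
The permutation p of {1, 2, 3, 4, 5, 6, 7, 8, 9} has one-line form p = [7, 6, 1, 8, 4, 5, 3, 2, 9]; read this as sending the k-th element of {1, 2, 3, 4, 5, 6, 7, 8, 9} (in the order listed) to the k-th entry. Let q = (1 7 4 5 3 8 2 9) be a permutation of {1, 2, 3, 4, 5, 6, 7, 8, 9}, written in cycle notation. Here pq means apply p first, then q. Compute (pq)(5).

First apply p: p(5) = 4, then q(4) = 5. Thus (pq)(5) = 5.

5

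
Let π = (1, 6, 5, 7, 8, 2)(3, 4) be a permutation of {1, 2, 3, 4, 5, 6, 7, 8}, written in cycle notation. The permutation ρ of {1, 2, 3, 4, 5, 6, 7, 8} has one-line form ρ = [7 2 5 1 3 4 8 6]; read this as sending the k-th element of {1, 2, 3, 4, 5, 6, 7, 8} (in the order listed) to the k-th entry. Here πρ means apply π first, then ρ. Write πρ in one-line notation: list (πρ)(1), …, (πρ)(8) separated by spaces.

4 7 1 5 8 3 6 2

(πρ)(x) = ρ(π(x)). Computing each image: ρ(π(1)) = ρ(6) = 4, ρ(π(2)) = ρ(1) = 7, ρ(π(3)) = ρ(4) = 1, ρ(π(4)) = ρ(3) = 5, ρ(π(5)) = ρ(7) = 8, ρ(π(6)) = ρ(5) = 3, ρ(π(7)) = ρ(8) = 6, ρ(π(8)) = ρ(2) = 2.
Hence πρ = [4 7 1 5 8 3 6 2].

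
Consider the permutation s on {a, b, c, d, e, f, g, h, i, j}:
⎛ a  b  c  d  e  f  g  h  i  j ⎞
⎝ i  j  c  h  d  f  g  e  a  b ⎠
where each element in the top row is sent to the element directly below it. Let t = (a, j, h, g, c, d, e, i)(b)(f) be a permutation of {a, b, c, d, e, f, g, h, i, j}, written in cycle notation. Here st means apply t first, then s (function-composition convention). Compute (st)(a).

(st)(a) = s(t(a)). t(a) = j, then s(j) = b. So (st)(a) = b.

b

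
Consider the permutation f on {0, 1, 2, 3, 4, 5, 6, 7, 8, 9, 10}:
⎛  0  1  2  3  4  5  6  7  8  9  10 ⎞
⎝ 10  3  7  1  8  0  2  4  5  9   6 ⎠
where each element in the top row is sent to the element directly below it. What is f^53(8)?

Tracing 8 → 5 → … returns to 8 after 8 steps, so 8 lies in an 8-cycle (0, 10, 6, 2, 7, 4, 8, 5).
Powers repeat with period 8 on this cycle, and 53 mod 8 = 5, so f^53(8) = f^5(8).
Advancing 5 steps from 8: 8 → 5 → 0 → 10 → 6 → 2.

2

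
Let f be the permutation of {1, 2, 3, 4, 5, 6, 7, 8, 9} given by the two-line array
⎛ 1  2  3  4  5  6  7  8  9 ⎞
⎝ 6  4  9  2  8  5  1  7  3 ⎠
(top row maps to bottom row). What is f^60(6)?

6

Tracing 6 → 5 → … returns to 6 after 5 steps, so 6 lies in a 5-cycle (1, 6, 5, 8, 7).
Since the cycle has length 5, f^60 acts on it the same as f^0 (60 mod 5 = 0).
So f^60(6) = 6.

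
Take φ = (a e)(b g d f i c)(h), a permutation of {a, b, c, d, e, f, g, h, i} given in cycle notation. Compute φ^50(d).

d lies in the 6-cycle (b g d f i c).
Powers repeat with period 6 on this cycle, and 50 mod 6 = 2, so φ^50(d) = φ^2(d).
Advancing 2 steps from d: d → f → i.

i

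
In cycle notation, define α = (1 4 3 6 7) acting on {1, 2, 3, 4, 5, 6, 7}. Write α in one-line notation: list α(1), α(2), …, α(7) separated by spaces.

4 2 6 3 5 7 1

Image by image: 1↦4, 2↦2, 3↦6, 4↦3, 5↦5, 6↦7, 7↦1.
Listing these in domain order gives 4 2 6 3 5 7 1.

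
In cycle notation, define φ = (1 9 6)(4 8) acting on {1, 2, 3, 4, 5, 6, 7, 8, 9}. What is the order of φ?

6

The cycle type of φ is (3, 2, 1, 1, 1, 1).
Since disjoint cycles commute, ord(φ) = lcm(3, 2) = 6.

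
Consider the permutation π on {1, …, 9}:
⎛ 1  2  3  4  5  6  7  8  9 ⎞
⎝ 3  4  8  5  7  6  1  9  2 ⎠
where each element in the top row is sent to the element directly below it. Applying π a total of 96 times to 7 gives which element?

7

Tracing 7 → 1 → … returns to 7 after 8 steps, so 7 lies in an 8-cycle (1 3 8 9 2 4 5 7).
Since the cycle has length 8, π^96 acts on it the same as π^0 (96 mod 8 = 0).
So π^96(7) = 7.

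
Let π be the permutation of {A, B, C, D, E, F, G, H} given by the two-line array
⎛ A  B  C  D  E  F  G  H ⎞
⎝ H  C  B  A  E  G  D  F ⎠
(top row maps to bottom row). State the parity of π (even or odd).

In disjoint-cycle form the cycle lengths are 5, 2, 1.
A cycle is odd iff its length is even; π has 1 even-length cycle, so sgn(π) = (−1)^1 and π is odd.

odd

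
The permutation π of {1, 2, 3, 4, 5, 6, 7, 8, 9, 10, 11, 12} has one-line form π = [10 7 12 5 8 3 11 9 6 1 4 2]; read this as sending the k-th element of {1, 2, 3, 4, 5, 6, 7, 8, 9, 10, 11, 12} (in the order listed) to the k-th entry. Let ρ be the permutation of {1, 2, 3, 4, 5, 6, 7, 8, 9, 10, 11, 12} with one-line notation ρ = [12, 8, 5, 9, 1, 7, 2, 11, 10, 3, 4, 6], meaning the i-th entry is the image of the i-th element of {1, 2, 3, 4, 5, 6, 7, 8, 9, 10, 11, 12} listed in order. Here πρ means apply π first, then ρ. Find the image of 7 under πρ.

π(7) = 11, then ρ(11) = 4; composing gives (πρ)(7) = 4.

4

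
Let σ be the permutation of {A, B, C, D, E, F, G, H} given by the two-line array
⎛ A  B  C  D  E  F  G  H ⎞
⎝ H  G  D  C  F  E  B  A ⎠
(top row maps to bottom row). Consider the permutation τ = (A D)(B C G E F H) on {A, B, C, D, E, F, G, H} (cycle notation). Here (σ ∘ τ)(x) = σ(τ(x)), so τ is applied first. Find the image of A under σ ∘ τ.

C

τ(A) = D, then σ(D) = C; composing gives (σ ∘ τ)(A) = C.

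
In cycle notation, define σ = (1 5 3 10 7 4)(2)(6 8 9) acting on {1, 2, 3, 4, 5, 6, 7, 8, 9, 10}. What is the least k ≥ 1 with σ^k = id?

The cycle type of σ is (6, 3, 1).
The order is lcm(6, 3) = 6.

6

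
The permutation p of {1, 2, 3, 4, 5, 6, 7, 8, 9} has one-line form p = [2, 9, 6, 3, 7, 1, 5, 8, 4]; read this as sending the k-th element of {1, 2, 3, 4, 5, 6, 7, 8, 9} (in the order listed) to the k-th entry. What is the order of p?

Decomposing into disjoint cycles gives cycle lengths 6, 2, 1.
The order is lcm(6, 2) = 6.

6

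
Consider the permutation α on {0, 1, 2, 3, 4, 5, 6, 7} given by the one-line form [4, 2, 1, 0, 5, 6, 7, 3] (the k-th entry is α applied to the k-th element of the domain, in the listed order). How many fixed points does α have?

0

No element satisfies α(x) = x, so there are 0 fixed points.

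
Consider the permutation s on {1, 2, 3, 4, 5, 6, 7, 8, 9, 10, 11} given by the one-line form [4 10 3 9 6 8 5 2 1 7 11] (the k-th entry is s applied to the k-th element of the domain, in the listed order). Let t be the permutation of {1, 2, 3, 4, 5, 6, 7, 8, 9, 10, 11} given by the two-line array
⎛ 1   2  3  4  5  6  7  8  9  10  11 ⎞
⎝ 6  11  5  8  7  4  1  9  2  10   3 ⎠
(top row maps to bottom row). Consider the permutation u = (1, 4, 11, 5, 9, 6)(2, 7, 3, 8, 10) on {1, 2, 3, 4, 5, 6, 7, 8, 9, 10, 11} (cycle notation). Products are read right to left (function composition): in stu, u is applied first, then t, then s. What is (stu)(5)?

10

Chase 5: u(5) = 9; t(9) = 2; s(2) = 10. Hence (stu)(5) = 10.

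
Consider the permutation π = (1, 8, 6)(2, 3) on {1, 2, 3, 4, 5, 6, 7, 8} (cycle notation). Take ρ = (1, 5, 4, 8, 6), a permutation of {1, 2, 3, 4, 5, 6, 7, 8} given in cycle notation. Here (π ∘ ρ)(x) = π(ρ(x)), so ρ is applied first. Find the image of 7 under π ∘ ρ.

7

First apply ρ: ρ(7) = 7, then π(7) = 7. Thus (π ∘ ρ)(7) = 7.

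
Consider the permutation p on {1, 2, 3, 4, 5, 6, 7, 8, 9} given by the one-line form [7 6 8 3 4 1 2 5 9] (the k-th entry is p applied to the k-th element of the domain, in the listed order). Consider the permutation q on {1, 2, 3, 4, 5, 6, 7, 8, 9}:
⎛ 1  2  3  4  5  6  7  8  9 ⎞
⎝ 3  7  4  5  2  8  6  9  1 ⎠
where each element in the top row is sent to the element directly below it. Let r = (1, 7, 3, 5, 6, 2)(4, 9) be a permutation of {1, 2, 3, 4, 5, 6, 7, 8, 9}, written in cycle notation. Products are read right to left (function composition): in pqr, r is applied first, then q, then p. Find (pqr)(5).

Chase 5: r(5) = 6; q(6) = 8; p(8) = 5. Hence (pqr)(5) = 5.

5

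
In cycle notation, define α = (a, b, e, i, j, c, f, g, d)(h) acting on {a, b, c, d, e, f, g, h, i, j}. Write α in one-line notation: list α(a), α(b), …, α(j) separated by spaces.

b e f a i g d h j c

Reading each image from the cycles: a↦b, b↦e, c↦f, d↦a, e↦i, f↦g, g↦d, h↦h, i↦j, j↦c.
So the one-line form is b e f a i g d h j c.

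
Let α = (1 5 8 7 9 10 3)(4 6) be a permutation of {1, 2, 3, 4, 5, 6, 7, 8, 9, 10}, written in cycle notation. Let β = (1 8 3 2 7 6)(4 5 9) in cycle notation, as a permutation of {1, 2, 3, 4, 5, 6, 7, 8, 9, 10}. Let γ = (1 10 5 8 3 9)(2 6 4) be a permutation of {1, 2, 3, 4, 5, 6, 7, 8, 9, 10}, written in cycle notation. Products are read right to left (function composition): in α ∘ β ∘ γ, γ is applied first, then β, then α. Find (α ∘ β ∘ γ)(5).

Chase 5: γ(5) = 8; β(8) = 3; α(3) = 1. Hence (α ∘ β ∘ γ)(5) = 1.

1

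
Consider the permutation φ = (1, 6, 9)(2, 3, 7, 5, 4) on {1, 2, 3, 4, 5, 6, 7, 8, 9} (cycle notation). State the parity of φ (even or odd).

The cycle lengths are 5, 3, 1.
A cycle is odd iff its length is even; φ has 0 even-length cycles, so sgn(φ) = (−1)^0 and φ is even.

even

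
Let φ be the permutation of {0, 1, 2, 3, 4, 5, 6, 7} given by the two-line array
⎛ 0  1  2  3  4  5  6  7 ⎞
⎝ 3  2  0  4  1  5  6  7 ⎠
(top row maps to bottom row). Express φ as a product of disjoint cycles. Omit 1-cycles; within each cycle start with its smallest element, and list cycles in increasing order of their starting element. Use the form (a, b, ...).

(0, 3, 4, 1, 2)

From 0: 0 → 3 → 4 → 1 → 2 → 0, closing the cycle (0, 3, 4, 1, 2).
Repeating from the next unused element and collecting all non-trivial cycles gives (0, 3, 4, 1, 2).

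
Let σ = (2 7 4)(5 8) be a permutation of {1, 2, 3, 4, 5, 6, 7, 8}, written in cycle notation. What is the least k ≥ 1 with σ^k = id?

The cycle type of σ is (3, 2, 1, 1, 1).
Since disjoint cycles commute, ord(σ) = lcm(3, 2) = 6.

6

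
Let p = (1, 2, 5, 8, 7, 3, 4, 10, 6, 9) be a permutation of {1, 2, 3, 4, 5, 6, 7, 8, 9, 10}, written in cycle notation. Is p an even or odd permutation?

odd

The cycle lengths are 10.
A cycle is odd iff its length is even; p has 1 even-length cycle, so sgn(p) = (−1)^1 and p is odd.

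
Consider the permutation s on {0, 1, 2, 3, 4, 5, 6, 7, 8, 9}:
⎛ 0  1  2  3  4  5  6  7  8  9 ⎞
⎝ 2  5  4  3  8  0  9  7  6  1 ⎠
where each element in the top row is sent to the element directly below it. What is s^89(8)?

Tracing 8 → 6 → … returns to 8 after 8 steps, so 8 lies in an 8-cycle (0, 2, 4, 8, 6, 9, 1, 5).
Powers repeat with period 8 on this cycle, and 89 mod 8 = 1, so s^89(8) = s^1(8).
Stepping 1 place around the cycle: 8 → 6.

6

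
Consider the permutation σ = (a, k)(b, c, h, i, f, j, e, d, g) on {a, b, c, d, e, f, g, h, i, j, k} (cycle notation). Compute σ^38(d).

d lies in the 9-cycle (b, c, h, i, f, j, e, d, g).
Powers repeat with period 9 on this cycle, and 38 mod 9 = 2, so σ^38(d) = σ^2(d).
Advancing 2 steps from d: d → g → b.

b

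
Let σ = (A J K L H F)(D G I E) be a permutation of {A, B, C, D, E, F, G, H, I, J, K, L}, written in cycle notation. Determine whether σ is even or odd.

The cycle lengths are 6, 4, 1, 1.
A cycle of length ℓ contributes ℓ−1 transpositions, so σ is a product of 5 + 3 = 8 transpositions — even.

even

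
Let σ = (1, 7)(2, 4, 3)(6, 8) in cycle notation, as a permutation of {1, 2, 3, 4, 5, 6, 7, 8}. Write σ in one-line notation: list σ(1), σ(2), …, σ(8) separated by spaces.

Image by image: 1↦7, 2↦4, 3↦2, 4↦3, 5↦5, 6↦8, 7↦1, 8↦6.
Listing these in domain order gives 7 4 2 3 5 8 1 6.

7 4 2 3 5 8 1 6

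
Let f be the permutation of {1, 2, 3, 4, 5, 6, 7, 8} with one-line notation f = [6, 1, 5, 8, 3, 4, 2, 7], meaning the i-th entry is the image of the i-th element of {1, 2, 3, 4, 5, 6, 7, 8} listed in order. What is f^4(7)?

4

Tracing 7 → 2 → … returns to 7 after 6 steps, so 7 lies in a 6-cycle (1 6 4 8 7 2).
Stepping 4 places around the cycle: 7 → 2 → 1 → 6 → 4.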